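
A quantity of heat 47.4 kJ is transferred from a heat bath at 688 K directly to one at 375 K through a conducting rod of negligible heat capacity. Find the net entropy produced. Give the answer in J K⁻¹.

ΔS_hot = −Q/T_H = −47400/688 = -68.9 J/K and ΔS_cold = +Q/T_C = 47400/375 = 126.4 J/K.
ΔS_total = -68.9 + 126.4 = 57.5 J/K, positive as the second law requires.

ΔS_total = 57.5 J/K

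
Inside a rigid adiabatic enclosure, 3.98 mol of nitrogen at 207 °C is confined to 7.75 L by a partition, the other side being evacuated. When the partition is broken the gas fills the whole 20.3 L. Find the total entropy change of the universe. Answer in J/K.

ΔS_universe = 31.9 J/K

For an ideal gas in free expansion Q = 0 and W = 0, so T is unchanged.
Entropy is a state function; using a reversible isothermal path, ΔS_gas = nR ln(V₂/V₁) = 3.98 × 8.314 × ln(20.3/7.75) = 31.9 J/K.
The insulated surroundings exchange no heat, so ΔS_surr = 0 and ΔS_universe = ΔS_gas.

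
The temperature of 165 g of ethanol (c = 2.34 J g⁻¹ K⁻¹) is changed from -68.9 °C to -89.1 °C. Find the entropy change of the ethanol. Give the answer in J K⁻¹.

ΔS = -40.2 J/K

In kelvin: T₁ = 204.25 K, T₂ = 184.05 K. ΔS = ∫dQ_rev/T = m c ln(T₂/T₁) = 165 × 2.34 × ln(184.05/204.25) = -40.2 J/K.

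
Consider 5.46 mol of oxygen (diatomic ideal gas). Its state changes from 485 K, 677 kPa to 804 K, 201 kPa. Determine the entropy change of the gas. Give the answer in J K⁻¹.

ΔS = nC_p ln(T₂/T₁) − nR ln(P₂/P₁), with C_p = 7R/2 = 29.1 J mol⁻¹ K⁻¹ for a diatomic ideal gas.
ΔS = 5.46 × [29.1 × ln(804/485) − 8.314 × ln(201/677)] = 135 J/K.

ΔS = 135 J/K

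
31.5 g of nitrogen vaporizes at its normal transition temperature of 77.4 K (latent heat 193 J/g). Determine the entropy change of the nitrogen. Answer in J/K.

ΔS = 78.5 J/K

Heat absorbed by the substance: Q = mL = 31.5 × 193 = 6079.5 J.
At constant T, ΔS = Q_rev/T = 6079.5 / 77.4 = 78.5 J/K.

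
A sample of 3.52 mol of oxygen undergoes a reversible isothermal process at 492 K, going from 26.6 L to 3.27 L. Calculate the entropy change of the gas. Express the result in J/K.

ΔS_gas = -61.3 J/K

For an isothermal ideal gas ΔS_gas = nR ln(V₂/V₁) = 3.52 × 8.314 × ln(3.27/26.6) = -61.3 J/K.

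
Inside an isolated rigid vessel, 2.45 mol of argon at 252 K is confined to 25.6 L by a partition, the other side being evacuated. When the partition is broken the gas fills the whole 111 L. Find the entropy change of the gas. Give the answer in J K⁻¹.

ΔS_gas = 29.9 J/K

For an ideal gas in free expansion Q = 0 and W = 0, so T is unchanged.
Entropy is a state function; using a reversible isothermal path, ΔS_gas = nR ln(V₂/V₁) = 2.45 × 8.314 × ln(111/25.6) = 29.9 J/K.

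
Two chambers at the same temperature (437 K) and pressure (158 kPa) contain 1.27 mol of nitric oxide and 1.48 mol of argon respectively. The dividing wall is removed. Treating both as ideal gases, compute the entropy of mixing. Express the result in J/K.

ΔS_mix = 15.8 J/K

Mole fractions: x_A = 1.27/2.75 = 0.462, x_B = 0.538.
ΔS_mix = −R(n_A ln x_A + n_B ln x_B) = −8.314 × (1.27 ln 0.462 + 1.48 ln 0.538) = 15.8 J/K.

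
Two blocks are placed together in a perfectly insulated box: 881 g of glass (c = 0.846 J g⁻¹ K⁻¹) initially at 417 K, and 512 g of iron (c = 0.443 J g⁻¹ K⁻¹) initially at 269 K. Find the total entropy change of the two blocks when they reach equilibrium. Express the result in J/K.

ΔS_total = 15.4 J/K

Energy balance: T_f = (m₁c₁T₁ + m₂c₂T₂)/(m₁c₁ + m₂c₂) = 382.47 K.
ΔS₁ = m₁c₁ ln(T_f/T₁) = 745.326 × ln(382.47/417) = -64.42 J/K.
ΔS₂ = m₂c₂ ln(T_f/T₂) = 226.816 × ln(382.47/269) = 79.82 J/K.
ΔS_total = -64.42 + 79.82 = 15.4 J/K.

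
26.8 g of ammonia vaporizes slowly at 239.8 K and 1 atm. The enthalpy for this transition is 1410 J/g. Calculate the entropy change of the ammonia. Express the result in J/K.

Heat absorbed by the substance: Q = mL = 26.8 × 1410 = 37788 J.
At constant T, ΔS = Q_rev/T = 37788 / 239.8 = 158 J/K.

ΔS = 158 J/K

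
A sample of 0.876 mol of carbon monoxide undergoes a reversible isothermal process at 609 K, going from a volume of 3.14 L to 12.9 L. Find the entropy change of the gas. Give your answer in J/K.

For an isothermal ideal gas ΔS_gas = nR ln(V₂/V₁) = 0.876 × 8.314 × ln(12.9/3.14) = 10.3 J/K.

ΔS_gas = 10.3 J/K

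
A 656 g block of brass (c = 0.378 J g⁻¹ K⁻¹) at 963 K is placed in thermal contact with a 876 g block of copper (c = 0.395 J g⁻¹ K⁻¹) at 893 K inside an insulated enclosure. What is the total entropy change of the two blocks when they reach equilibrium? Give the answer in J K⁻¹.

ΔS_total = 0.413 J/K

Energy balance: T_f = (m₁c₁T₁ + m₂c₂T₂)/(m₁c₁ + m₂c₂) = 922.22 K.
ΔS₁ = m₁c₁ ln(T_f/T₁) = 247.968 × ln(922.22/963) = -10.729 J/K.
ΔS₂ = m₂c₂ ln(T_f/T₂) = 346.02 × ln(922.22/893) = 11.142 J/K.
ΔS_total = -10.729 + 11.142 = 0.413 J/K.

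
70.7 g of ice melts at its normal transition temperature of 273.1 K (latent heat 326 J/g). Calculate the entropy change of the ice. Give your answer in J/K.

Heat absorbed by the substance: Q = mL = 70.7 × 326 = 23048.2 J.
At constant T, ΔS = Q_rev/T = 23048.2 / 273.1 = 84.4 J/K.

ΔS = 84.4 J/K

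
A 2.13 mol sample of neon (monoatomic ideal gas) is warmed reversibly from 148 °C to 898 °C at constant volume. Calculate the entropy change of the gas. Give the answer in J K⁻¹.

In kelvin: T₁ = 421.15 K, T₂ = 1171.15 K. At constant volume, ΔS = nC_V ln(T₂/T₁) with C_V = 3R/2 = 12.47 J mol⁻¹ K⁻¹.
ΔS = 2.13 × 12.47 × ln(1171.15/421.15) = 27.2 J/K.

ΔS = 27.2 J/K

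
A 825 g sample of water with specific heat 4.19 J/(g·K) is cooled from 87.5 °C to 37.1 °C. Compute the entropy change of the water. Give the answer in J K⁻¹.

ΔS = -520 J/K

In kelvin: T₁ = 360.65 K, T₂ = 310.25 K. ΔS = ∫dQ_rev/T = m c ln(T₂/T₁) = 825 × 4.19 × ln(310.25/360.65) = -520 J/K.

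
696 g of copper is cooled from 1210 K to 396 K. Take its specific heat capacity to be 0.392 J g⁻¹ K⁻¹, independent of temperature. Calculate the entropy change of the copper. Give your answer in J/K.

ΔS = -305 J/K

ΔS = ∫dQ_rev/T = m c ln(T₂/T₁) = 696 × 0.392 × ln(396/1210) = -305 J/K.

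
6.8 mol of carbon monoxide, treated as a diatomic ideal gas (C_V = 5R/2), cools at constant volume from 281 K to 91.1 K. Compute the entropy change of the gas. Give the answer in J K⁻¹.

ΔS = -159 J/K

At constant volume, ΔS = nC_V ln(T₂/T₁) with C_V = 5R/2 = 20.79 J mol⁻¹ K⁻¹.
ΔS = 6.8 × 20.79 × ln(91.1/281) = -159 J/K.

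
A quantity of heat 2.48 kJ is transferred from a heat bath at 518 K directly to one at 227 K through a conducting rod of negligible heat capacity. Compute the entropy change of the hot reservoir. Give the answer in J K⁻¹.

The hot reservoir loses heat Q, so ΔS_hot = −Q/T_H = −2480/518 = -4.79 J/K.

ΔS_hot = -4.79 J/K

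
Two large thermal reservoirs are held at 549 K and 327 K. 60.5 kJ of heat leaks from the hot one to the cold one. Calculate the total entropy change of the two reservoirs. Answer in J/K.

ΔS_hot = −Q/T_H = −60500/549 = -110.2 J/K and ΔS_cold = +Q/T_C = 60500/327 = 185 J/K.
ΔS_total = -110.2 + 185 = 74.8 J/K, positive as the second law requires.

ΔS_total = 74.8 J/K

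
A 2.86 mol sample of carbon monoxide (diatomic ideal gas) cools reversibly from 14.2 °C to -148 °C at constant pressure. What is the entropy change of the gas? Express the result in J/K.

In kelvin: T₁ = 287.35 K, T₂ = 125.15 K. At constant pressure, ΔS = nC_p ln(T₂/T₁) with C_p = 7R/2 = 29.1 J mol⁻¹ K⁻¹.
ΔS = 2.86 × 29.1 × ln(125.15/287.35) = -69.2 J/K.

ΔS = -69.2 J/K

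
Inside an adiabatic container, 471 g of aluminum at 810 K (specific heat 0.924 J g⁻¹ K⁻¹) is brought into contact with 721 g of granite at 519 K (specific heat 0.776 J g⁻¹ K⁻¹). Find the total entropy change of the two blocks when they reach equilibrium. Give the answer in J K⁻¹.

ΔS_total = 24.5 J/K

Energy balance: T_f = (m₁c₁T₁ + m₂c₂T₂)/(m₁c₁ + m₂c₂) = 646.32 K.
ΔS₁ = m₁c₁ ln(T_f/T₁) = 435.204 × ln(646.32/810) = -98.24 J/K.
ΔS₂ = m₂c₂ ln(T_f/T₂) = 559.496 × ln(646.32/519) = 122.7 J/K.
ΔS_total = -98.24 + 122.7 = 24.5 J/K.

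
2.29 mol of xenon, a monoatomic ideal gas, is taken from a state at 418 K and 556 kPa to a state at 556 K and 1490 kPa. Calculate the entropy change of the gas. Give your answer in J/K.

ΔS = nC_p ln(T₂/T₁) − nR ln(P₂/P₁), with C_p = 5R/2 = 20.79 J mol⁻¹ K⁻¹ for a monoatomic ideal gas.
ΔS = 2.29 × [20.79 × ln(556/418) − 8.314 × ln(1490/556)] = -5.19 J/K.

ΔS = -5.19 J/K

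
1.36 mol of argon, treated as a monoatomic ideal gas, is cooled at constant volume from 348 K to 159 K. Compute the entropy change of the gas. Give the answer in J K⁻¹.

At constant volume, ΔS = nC_V ln(T₂/T₁) with C_V = 3R/2 = 12.47 J mol⁻¹ K⁻¹.
ΔS = 1.36 × 12.47 × ln(159/348) = -13.3 J/K.

ΔS = -13.3 J/K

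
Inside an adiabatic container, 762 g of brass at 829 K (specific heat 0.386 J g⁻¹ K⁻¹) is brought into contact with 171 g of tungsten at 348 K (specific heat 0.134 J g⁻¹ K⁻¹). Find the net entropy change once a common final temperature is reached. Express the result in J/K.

Energy balance: T_f = (m₁c₁T₁ + m₂c₂T₂)/(m₁c₁ + m₂c₂) = 794.24 K.
ΔS₁ = m₁c₁ ln(T_f/T₁) = 294.132 × ln(794.24/829) = -12.6 J/K.
ΔS₂ = m₂c₂ ln(T_f/T₂) = 22.914 × ln(794.24/348) = 18.91 J/K.
ΔS_total = -12.6 + 18.91 = 6.31 J/K.

ΔS_total = 6.31 J/K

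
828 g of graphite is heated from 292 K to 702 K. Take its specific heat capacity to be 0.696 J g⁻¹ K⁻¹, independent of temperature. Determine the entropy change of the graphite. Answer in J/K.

ΔS = ∫dQ_rev/T = m c ln(T₂/T₁) = 828 × 0.696 × ln(702/292) = 506 J/K.

ΔS = 506 J/K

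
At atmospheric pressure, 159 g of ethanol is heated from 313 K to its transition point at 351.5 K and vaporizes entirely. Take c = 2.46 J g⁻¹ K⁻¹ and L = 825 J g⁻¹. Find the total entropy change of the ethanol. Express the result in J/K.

ΔS = 419 J/K

Warming step: ΔS₁ = m c ln(T_tr/T_i) = 159 × 2.46 × ln(351.5/313) = 45.37 J/K.
Phase change: ΔS₂ = +mL/T_tr = 159 × 825 / 351.5 = 373.2 J/K.
ΔS_total = (45.37) + (373.2) = 419 J/K.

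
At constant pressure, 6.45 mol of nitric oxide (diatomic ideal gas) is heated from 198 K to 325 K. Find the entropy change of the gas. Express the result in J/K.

ΔS = 93 J/K

At constant pressure, ΔS = nC_p ln(T₂/T₁) with C_p = 7R/2 = 29.1 J mol⁻¹ K⁻¹.
ΔS = 6.45 × 29.1 × ln(325/198) = 93 J/K.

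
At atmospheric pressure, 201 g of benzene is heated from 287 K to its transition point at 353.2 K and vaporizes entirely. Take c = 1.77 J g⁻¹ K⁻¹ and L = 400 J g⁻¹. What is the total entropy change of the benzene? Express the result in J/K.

Warming step: ΔS₁ = m c ln(T_tr/T_i) = 201 × 1.77 × ln(353.2/287) = 73.84 J/K.
Phase change: ΔS₂ = +mL/T_tr = 201 × 400 / 353.2 = 227.6 J/K.
ΔS_total = (73.84) + (227.6) = 301 J/K.

ΔS = 301 J/K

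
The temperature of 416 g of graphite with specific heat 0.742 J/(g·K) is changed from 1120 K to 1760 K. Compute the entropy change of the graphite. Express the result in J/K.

ΔS = ∫dQ_rev/T = m c ln(T₂/T₁) = 416 × 0.742 × ln(1760/1120) = 140 J/K.

ΔS = 140 J/K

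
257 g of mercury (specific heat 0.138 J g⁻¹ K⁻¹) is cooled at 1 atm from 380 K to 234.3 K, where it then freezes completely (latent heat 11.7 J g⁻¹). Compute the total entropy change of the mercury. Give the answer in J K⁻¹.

ΔS = -30 J/K

Cooling step: ΔS₁ = m c ln(T_tr/T_i) = 257 × 0.138 × ln(234.3/380) = -17.15 J/K.
Phase change: ΔS₂ = −mL/T_tr = −257 × 11.7 / 234.3 = -12.83 J/K.
ΔS_total = (-17.15) + (-12.83) = -30 J/K.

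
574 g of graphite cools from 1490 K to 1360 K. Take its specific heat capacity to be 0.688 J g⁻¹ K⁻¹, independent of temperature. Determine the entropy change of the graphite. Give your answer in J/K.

ΔS = -36.1 J/K

ΔS = ∫dQ_rev/T = m c ln(T₂/T₁) = 574 × 0.688 × ln(1360/1490) = -36.1 J/K.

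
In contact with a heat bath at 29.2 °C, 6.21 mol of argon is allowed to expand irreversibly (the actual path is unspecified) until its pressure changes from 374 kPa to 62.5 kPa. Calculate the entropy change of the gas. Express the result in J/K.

ΔS_gas = 92.4 J/K

Entropy is a state function, so ΔS_gas depends only on the end states.
For an isothermal ideal gas ΔS_gas = nR ln(P₁/P₂) = 6.21 × 8.314 × ln(374/62.5) = 92.4 J/K.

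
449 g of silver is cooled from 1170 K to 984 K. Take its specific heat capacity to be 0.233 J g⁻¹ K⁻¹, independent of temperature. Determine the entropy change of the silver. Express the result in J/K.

ΔS = -18.1 J/K

ΔS = ∫dQ_rev/T = m c ln(T₂/T₁) = 449 × 0.233 × ln(984/1170) = -18.1 J/K.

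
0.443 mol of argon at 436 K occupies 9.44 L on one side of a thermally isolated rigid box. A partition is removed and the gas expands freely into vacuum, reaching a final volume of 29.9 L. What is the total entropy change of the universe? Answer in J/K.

No heat is exchanged and no work is done, so the ideal-gas temperature stays constant.
Entropy is a state function; using a reversible isothermal path, ΔS_gas = nR ln(V₂/V₁) = 0.443 × 8.314 × ln(29.9/9.44) = 4.25 J/K.
The insulated surroundings exchange no heat, so ΔS_surr = 0 and ΔS_universe = ΔS_gas.

ΔS_universe = 4.25 J/K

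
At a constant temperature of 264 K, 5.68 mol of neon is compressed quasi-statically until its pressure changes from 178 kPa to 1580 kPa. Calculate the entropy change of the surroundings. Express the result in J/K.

ΔS_surr = 103 J/K

For an isothermal ideal gas ΔS_gas = nR ln(P₁/P₂) = 5.68 × 8.314 × ln(178/1580) = -103 J/K.
The process is reversible, so ΔS_surr = −ΔS_gas = 103 J/K and ΔS_universe = 0.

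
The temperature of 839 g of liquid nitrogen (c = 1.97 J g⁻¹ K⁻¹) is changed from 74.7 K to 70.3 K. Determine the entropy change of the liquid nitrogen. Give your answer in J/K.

ΔS = -100 J/K

ΔS = ∫dQ_rev/T = m c ln(T₂/T₁) = 839 × 1.97 × ln(70.3/74.7) = -100 J/K.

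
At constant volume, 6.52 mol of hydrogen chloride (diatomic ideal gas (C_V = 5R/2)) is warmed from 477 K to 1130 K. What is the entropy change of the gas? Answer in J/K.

ΔS = 117 J/K

At constant volume, ΔS = nC_V ln(T₂/T₁) with C_V = 5R/2 = 20.79 J mol⁻¹ K⁻¹.
ΔS = 6.52 × 20.79 × ln(1130/477) = 117 J/K.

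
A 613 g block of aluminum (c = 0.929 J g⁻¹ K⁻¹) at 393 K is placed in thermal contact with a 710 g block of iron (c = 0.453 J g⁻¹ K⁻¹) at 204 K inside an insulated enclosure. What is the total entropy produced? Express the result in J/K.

Energy balance: T_f = (m₁c₁T₁ + m₂c₂T₂)/(m₁c₁ + m₂c₂) = 324.78 K.
ΔS₁ = m₁c₁ ln(T_f/T₁) = 569.477 × ln(324.78/393) = -108.6 J/K.
ΔS₂ = m₂c₂ ln(T_f/T₂) = 321.63 × ln(324.78/204) = 149.6 J/K.
ΔS_total = -108.6 + 149.6 = 41 J/K.

ΔS_total = 41 J/K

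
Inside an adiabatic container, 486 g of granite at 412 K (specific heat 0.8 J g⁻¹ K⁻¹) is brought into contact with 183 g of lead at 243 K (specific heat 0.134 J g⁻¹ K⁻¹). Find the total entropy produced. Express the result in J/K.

Energy balance: T_f = (m₁c₁T₁ + m₂c₂T₂)/(m₁c₁ + m₂c₂) = 401.97 K.
ΔS₁ = m₁c₁ ln(T_f/T₁) = 388.8 × ln(401.97/412) = -9.579 J/K.
ΔS₂ = m₂c₂ ln(T_f/T₂) = 24.522 × ln(401.97/243) = 12.34 J/K.
ΔS_total = -9.579 + 12.34 = 2.76 J/K.

ΔS_total = 2.76 J/K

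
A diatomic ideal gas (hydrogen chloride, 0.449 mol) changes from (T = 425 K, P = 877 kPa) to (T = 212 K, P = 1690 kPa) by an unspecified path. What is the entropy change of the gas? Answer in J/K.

ΔS = -11.5 J/K

ΔS = nC_p ln(T₂/T₁) − nR ln(P₂/P₁), with C_p = 7R/2 = 29.1 J mol⁻¹ K⁻¹ for a diatomic ideal gas.
ΔS = 0.449 × [29.1 × ln(212/425) − 8.314 × ln(1690/877)] = -11.5 J/K.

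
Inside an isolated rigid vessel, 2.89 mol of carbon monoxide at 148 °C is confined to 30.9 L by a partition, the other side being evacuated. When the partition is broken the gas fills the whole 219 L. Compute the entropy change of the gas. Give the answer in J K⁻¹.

No heat is exchanged and no work is done, so the ideal-gas temperature stays constant.
Entropy is a state function; using a reversible isothermal path, ΔS_gas = nR ln(V₂/V₁) = 2.89 × 8.314 × ln(219/30.9) = 47.1 J/K.

ΔS_gas = 47.1 J/K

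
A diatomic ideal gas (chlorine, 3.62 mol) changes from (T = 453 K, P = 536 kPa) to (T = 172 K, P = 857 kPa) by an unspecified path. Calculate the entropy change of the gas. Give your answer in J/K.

ΔS = -116 J/K

ΔS = nC_p ln(T₂/T₁) − nR ln(P₂/P₁), with C_p = 7R/2 = 29.1 J mol⁻¹ K⁻¹ for a diatomic ideal gas.
ΔS = 3.62 × [29.1 × ln(172/453) − 8.314 × ln(857/536)] = -116 J/K.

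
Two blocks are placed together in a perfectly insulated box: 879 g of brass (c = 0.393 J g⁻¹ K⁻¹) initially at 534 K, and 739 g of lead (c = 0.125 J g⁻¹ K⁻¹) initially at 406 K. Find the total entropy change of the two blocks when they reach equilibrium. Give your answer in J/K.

ΔS_total = 2.59 J/K

Energy balance: T_f = (m₁c₁T₁ + m₂c₂T₂)/(m₁c₁ + m₂c₂) = 506.99 K.
ΔS₁ = m₁c₁ ln(T_f/T₁) = 345.447 × ln(506.99/534) = -17.93 J/K.
ΔS₂ = m₂c₂ ln(T_f/T₂) = 92.375 × ln(506.99/406) = 20.52 J/K.
ΔS_total = -17.93 + 20.52 = 2.59 J/K.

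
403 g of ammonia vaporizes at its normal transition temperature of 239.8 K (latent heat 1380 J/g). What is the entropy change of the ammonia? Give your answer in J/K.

ΔS = 2320 J/K

Heat absorbed by the substance: Q = mL = 403 × 1380 = 556140 J.
At constant T, ΔS = Q_rev/T = 556140 / 239.8 = 2320 J/K.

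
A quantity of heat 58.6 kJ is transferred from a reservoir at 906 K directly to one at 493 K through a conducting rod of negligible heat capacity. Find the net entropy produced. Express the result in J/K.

ΔS_total = 54.2 J/K

ΔS_hot = −Q/T_H = −58600/906 = -64.68 J/K and ΔS_cold = +Q/T_C = 58600/493 = 118.9 J/K.
ΔS_total = -64.68 + 118.9 = 54.2 J/K, positive as the second law requires.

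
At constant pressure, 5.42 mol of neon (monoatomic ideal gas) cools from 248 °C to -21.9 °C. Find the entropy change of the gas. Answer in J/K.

In kelvin: T₁ = 521.15 K, T₂ = 251.25 K. At constant pressure, ΔS = nC_p ln(T₂/T₁) with C_p = 5R/2 = 20.79 J mol⁻¹ K⁻¹.
ΔS = 5.42 × 20.79 × ln(251.25/521.15) = -82.2 J/K.

ΔS = -82.2 J/K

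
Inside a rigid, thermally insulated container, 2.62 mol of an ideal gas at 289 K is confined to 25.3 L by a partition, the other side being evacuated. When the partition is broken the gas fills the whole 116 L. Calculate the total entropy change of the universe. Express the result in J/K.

For an ideal gas in free expansion Q = 0 and W = 0, so T is unchanged.
Entropy is a state function; using a reversible isothermal path, ΔS_gas = nR ln(V₂/V₁) = 2.62 × 8.314 × ln(116/25.3) = 33.2 J/K.
The insulated surroundings exchange no heat, so ΔS_surr = 0 and ΔS_universe = ΔS_gas.

ΔS_universe = 33.2 J/K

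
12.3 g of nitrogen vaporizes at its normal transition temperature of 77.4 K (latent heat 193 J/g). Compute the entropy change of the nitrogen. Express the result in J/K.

Heat absorbed by the substance: Q = mL = 12.3 × 193 = 2373.9 J.
At constant T, ΔS = Q_rev/T = 2373.9 / 77.4 = 30.7 J/K.

ΔS = 30.7 J/K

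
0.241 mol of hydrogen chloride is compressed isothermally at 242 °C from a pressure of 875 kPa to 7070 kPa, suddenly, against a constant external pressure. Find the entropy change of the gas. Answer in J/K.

Entropy is a state function, so ΔS_gas depends only on the end states.
For an isothermal ideal gas ΔS_gas = nR ln(P₁/P₂) = 0.241 × 8.314 × ln(875/7070) = -4.19 J/K.

ΔS_gas = -4.19 J/K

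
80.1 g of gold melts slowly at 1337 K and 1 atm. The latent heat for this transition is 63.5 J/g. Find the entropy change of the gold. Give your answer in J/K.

ΔS = 3.8 J/K

Heat absorbed by the substance: Q = mL = 80.1 × 63.5 = 5086.35 J.
At constant T, ΔS = Q_rev/T = 5086.35 / 1337 = 3.8 J/K.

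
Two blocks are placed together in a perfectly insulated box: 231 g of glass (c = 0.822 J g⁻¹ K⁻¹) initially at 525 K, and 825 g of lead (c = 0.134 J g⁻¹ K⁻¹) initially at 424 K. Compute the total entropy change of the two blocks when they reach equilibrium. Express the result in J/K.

ΔS_total = 1.56 J/K

Energy balance: T_f = (m₁c₁T₁ + m₂c₂T₂)/(m₁c₁ + m₂c₂) = 487.84 K.
ΔS₁ = m₁c₁ ln(T_f/T₁) = 189.882 × ln(487.84/525) = -13.94 J/K.
ΔS₂ = m₂c₂ ln(T_f/T₂) = 110.55 × ln(487.84/424) = 15.5 J/K.
ΔS_total = -13.94 + 15.5 = 1.56 J/K.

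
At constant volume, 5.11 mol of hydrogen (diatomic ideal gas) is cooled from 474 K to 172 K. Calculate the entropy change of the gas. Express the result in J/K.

ΔS = -108 J/K

At constant volume, ΔS = nC_V ln(T₂/T₁) with C_V = 5R/2 = 20.79 J mol⁻¹ K⁻¹.
ΔS = 5.11 × 20.79 × ln(172/474) = -108 J/K.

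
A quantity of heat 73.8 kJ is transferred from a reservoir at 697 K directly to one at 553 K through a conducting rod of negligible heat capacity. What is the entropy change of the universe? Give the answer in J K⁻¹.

ΔS_total = 27.6 J/K

ΔS_hot = −Q/T_H = −73800/697 = -105.9 J/K and ΔS_cold = +Q/T_C = 73800/553 = 133.5 J/K.
ΔS_total = -105.9 + 133.5 = 27.6 J/K, positive as the second law requires.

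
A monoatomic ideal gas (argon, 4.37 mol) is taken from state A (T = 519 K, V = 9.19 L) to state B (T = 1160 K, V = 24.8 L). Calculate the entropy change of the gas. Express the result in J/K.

Entropy is a state function: ΔS = nC_V ln(T₂/T₁) + nR ln(V₂/V₁), with C_V = 3R/2 = 12.47 J mol⁻¹ K⁻¹ for a monoatomic ideal gas.
ΔS = 4.37 × [12.47 × ln(1160/519) + 8.314 × ln(24.8/9.19)] = 79.9 J/K.

ΔS = 79.9 J/K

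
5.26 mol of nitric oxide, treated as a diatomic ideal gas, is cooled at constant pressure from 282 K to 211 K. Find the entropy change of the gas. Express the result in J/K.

At constant pressure, ΔS = nC_p ln(T₂/T₁) with C_p = 7R/2 = 29.1 J mol⁻¹ K⁻¹.
ΔS = 5.26 × 29.1 × ln(211/282) = -44.4 J/K.

ΔS = -44.4 J/K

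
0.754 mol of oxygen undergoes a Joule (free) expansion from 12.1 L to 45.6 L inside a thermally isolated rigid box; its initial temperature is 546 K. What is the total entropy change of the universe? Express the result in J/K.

ΔS_universe = 8.32 J/K

For an ideal gas in free expansion Q = 0 and W = 0, so T is unchanged.
Entropy is a state function; using a reversible isothermal path, ΔS_gas = nR ln(V₂/V₁) = 0.754 × 8.314 × ln(45.6/12.1) = 8.32 J/K.
The insulated surroundings exchange no heat, so ΔS_surr = 0 and ΔS_universe = ΔS_gas.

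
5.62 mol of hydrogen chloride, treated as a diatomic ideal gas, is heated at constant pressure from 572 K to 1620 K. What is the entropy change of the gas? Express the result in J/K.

ΔS = 170 J/K

At constant pressure, ΔS = nC_p ln(T₂/T₁) with C_p = 7R/2 = 29.1 J mol⁻¹ K⁻¹.
ΔS = 5.62 × 29.1 × ln(1620/572) = 170 J/K.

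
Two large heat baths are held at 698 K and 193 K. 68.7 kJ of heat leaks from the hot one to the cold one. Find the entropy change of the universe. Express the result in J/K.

ΔS_hot = −Q/T_H = −68700/698 = -98.42 J/K and ΔS_cold = +Q/T_C = 68700/193 = 356 J/K.
ΔS_total = -98.42 + 356 = 258 J/K, positive as the second law requires.

ΔS_total = 258 J/K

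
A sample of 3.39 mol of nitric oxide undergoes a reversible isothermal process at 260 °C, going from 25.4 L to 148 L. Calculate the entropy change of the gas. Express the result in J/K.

For an isothermal ideal gas ΔS_gas = nR ln(V₂/V₁) = 3.39 × 8.314 × ln(148/25.4) = 49.7 J/K.

ΔS_gas = 49.7 J/K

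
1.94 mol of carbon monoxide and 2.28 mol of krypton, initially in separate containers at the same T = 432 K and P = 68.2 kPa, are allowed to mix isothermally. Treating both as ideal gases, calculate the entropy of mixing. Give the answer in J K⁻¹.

ΔS_mix = 24.2 J/K

Mole fractions: x_A = 1.94/4.22 = 0.46, x_B = 0.54.
ΔS_mix = −R(n_A ln x_A + n_B ln x_B) = −8.314 × (1.94 ln 0.46 + 2.28 ln 0.54) = 24.2 J/K.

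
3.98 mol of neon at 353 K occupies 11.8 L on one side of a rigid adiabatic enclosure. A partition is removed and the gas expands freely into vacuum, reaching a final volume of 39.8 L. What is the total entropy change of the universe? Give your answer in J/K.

ΔS_universe = 40.2 J/K

No heat is exchanged and no work is done, so the ideal-gas temperature stays constant.
Entropy is a state function; using a reversible isothermal path, ΔS_gas = nR ln(V₂/V₁) = 3.98 × 8.314 × ln(39.8/11.8) = 40.2 J/K.
The insulated surroundings exchange no heat, so ΔS_surr = 0 and ΔS_universe = ΔS_gas.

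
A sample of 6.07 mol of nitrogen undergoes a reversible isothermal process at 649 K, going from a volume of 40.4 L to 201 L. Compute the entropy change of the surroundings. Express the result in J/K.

For an isothermal ideal gas ΔS_gas = nR ln(V₂/V₁) = 6.07 × 8.314 × ln(201/40.4) = 81 J/K.
The process is reversible, so ΔS_surr = −ΔS_gas = -81 J/K and ΔS_universe = 0.

ΔS_surr = -81 J/K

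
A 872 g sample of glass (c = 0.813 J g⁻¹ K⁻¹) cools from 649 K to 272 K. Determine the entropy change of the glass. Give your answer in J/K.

ΔS = ∫dQ_rev/T = m c ln(T₂/T₁) = 872 × 0.813 × ln(272/649) = -617 J/K.

ΔS = -617 J/K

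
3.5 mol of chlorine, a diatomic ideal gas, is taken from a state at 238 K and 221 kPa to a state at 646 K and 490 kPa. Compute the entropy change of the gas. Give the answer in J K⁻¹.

ΔS = 78.5 J/K

ΔS = nC_p ln(T₂/T₁) − nR ln(P₂/P₁), with C_p = 7R/2 = 29.1 J mol⁻¹ K⁻¹ for a diatomic ideal gas.
ΔS = 3.5 × [29.1 × ln(646/238) − 8.314 × ln(490/221)] = 78.5 J/K.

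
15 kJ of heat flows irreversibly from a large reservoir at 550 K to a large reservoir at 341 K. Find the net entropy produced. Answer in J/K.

ΔS_hot = −Q/T_H = −15000/550 = -27.27 J/K and ΔS_cold = +Q/T_C = 15000/341 = 43.99 J/K.
ΔS_total = -27.27 + 43.99 = 16.7 J/K, positive as the second law requires.

ΔS_total = 16.7 J/K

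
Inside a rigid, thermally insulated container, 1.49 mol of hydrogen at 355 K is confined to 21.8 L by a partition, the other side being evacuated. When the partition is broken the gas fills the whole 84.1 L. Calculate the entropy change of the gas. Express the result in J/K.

No heat is exchanged and no work is done, so the ideal-gas temperature stays constant.
Entropy is a state function; using a reversible isothermal path, ΔS_gas = nR ln(V₂/V₁) = 1.49 × 8.314 × ln(84.1/21.8) = 16.7 J/K.

ΔS_gas = 16.7 J/K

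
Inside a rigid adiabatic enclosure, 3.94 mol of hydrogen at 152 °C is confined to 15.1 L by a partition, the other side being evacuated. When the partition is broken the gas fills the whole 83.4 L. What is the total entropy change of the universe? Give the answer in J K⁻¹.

ΔS_universe = 56 J/K

For an ideal gas in free expansion Q = 0 and W = 0, so T is unchanged.
Entropy is a state function; using a reversible isothermal path, ΔS_gas = nR ln(V₂/V₁) = 3.94 × 8.314 × ln(83.4/15.1) = 56 J/K.
The insulated surroundings exchange no heat, so ΔS_surr = 0 and ΔS_universe = ΔS_gas.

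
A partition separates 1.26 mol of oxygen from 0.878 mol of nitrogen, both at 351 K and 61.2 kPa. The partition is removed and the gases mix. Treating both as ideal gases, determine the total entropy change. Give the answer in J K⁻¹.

ΔS_mix = 12 J/K

Mole fractions: x_A = 1.26/2.14 = 0.589, x_B = 0.411.
ΔS_mix = −R(n_A ln x_A + n_B ln x_B) = −8.314 × (1.26 ln 0.589 + 0.878 ln 0.411) = 12 J/K.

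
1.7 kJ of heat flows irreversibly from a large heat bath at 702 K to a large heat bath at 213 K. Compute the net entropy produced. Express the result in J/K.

ΔS_total = 5.56 J/K

ΔS_hot = −Q/T_H = −1700/702 = -2.422 J/K and ΔS_cold = +Q/T_C = 1700/213 = 7.981 J/K.
ΔS_total = -2.422 + 7.981 = 5.56 J/K, positive as the second law requires.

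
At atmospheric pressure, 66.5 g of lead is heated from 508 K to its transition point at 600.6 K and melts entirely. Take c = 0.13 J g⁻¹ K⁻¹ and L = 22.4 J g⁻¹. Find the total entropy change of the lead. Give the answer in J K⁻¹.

Warming step: ΔS₁ = m c ln(T_tr/T_i) = 66.5 × 0.13 × ln(600.6/508) = 1.448 J/K.
Phase change: ΔS₂ = +mL/T_tr = 66.5 × 22.4 / 600.6 = 2.48 J/K.
ΔS_total = (1.448) + (2.48) = 3.93 J/K.

ΔS = 3.93 J/K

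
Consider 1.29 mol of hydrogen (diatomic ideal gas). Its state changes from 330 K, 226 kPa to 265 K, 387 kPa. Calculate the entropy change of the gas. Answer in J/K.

ΔS = -14 J/K

ΔS = nC_p ln(T₂/T₁) − nR ln(P₂/P₁), with C_p = 7R/2 = 29.1 J mol⁻¹ K⁻¹ for a diatomic ideal gas.
ΔS = 1.29 × [29.1 × ln(265/330) − 8.314 × ln(387/226)] = -14 J/K.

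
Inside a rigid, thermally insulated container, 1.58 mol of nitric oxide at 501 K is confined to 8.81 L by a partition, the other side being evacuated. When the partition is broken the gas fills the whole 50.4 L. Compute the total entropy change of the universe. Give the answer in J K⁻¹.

No heat is exchanged and no work is done, so the ideal-gas temperature stays constant.
Entropy is a state function; using a reversible isothermal path, ΔS_gas = nR ln(V₂/V₁) = 1.58 × 8.314 × ln(50.4/8.81) = 22.9 J/K.
The insulated surroundings exchange no heat, so ΔS_surr = 0 and ΔS_universe = ΔS_gas.

ΔS_universe = 22.9 J/K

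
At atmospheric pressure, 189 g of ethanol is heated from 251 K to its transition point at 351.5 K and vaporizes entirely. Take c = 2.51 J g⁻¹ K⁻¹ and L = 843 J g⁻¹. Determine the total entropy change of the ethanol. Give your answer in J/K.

Warming step: ΔS₁ = m c ln(T_tr/T_i) = 189 × 2.51 × ln(351.5/251) = 159.8 J/K.
Phase change: ΔS₂ = +mL/T_tr = 189 × 843 / 351.5 = 453.3 J/K.
ΔS_total = (159.8) + (453.3) = 613 J/K.

ΔS = 613 J/K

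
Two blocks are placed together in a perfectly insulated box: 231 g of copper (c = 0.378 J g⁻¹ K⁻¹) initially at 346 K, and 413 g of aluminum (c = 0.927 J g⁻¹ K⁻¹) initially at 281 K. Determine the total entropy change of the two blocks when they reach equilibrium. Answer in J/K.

ΔS_total = 1.61 J/K

Energy balance: T_f = (m₁c₁T₁ + m₂c₂T₂)/(m₁c₁ + m₂c₂) = 293.07 K.
ΔS₁ = m₁c₁ ln(T_f/T₁) = 87.318 × ln(293.07/346) = -14.497 J/K.
ΔS₂ = m₂c₂ ln(T_f/T₂) = 382.851 × ln(293.07/281) = 16.104 J/K.
ΔS_total = -14.497 + 16.104 = 1.61 J/K.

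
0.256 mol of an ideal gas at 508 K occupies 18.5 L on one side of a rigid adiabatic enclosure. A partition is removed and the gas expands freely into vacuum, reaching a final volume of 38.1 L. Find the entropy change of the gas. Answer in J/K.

For an ideal gas in free expansion Q = 0 and W = 0, so T is unchanged.
Entropy is a state function; using a reversible isothermal path, ΔS_gas = nR ln(V₂/V₁) = 0.256 × 8.314 × ln(38.1/18.5) = 1.54 J/K.

ΔS_gas = 1.54 J/K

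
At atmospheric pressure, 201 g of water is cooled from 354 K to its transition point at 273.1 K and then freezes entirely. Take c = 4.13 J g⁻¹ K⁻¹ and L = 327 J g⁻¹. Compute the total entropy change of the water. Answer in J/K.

ΔS = -456 J/K

Cooling step: ΔS₁ = m c ln(T_tr/T_i) = 201 × 4.13 × ln(273.1/354) = -215.4 J/K.
Phase change: ΔS₂ = −mL/T_tr = −201 × 327 / 273.1 = -240.7 J/K.
ΔS_total = (-215.4) + (-240.7) = -456 J/K.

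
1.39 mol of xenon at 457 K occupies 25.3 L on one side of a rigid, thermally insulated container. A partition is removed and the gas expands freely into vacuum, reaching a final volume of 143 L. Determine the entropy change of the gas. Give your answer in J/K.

No heat is exchanged and no work is done, so the ideal-gas temperature stays constant.
Entropy is a state function; using a reversible isothermal path, ΔS_gas = nR ln(V₂/V₁) = 1.39 × 8.314 × ln(143/25.3) = 20 J/K.

ΔS_gas = 20 J/K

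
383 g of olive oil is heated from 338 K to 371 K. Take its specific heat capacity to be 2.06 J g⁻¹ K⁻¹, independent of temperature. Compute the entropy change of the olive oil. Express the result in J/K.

ΔS = ∫dQ_rev/T = m c ln(T₂/T₁) = 383 × 2.06 × ln(371/338) = 73.5 J/K.

ΔS = 73.5 J/K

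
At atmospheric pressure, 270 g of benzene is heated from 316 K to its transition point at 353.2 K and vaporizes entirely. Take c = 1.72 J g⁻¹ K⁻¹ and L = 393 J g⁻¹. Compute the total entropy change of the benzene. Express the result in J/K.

Warming step: ΔS₁ = m c ln(T_tr/T_i) = 270 × 1.72 × ln(353.2/316) = 51.68 J/K.
Phase change: ΔS₂ = +mL/T_tr = 270 × 393 / 353.2 = 300.4 J/K.
ΔS_total = (51.68) + (300.4) = 352 J/K.

ΔS = 352 J/K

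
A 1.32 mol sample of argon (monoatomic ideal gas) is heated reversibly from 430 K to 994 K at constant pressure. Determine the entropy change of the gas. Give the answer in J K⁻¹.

ΔS = 23 J/K

At constant pressure, ΔS = nC_p ln(T₂/T₁) with C_p = 5R/2 = 20.79 J mol⁻¹ K⁻¹.
ΔS = 1.32 × 20.79 × ln(994/430) = 23 J/K.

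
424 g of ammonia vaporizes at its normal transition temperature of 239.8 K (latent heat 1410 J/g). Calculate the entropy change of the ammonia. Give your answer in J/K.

ΔS = 2490 J/K

Heat absorbed by the substance: Q = mL = 424 × 1410 = 597840 J.
At constant T, ΔS = Q_rev/T = 597840 / 239.8 = 2490 J/K.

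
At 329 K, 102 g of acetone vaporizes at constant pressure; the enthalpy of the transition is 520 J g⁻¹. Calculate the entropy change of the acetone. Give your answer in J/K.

Heat absorbed by the substance: Q = mL = 102 × 520 = 53040 J.
At constant T, ΔS = Q_rev/T = 53040 / 329 = 161 J/K.

ΔS = 161 J/K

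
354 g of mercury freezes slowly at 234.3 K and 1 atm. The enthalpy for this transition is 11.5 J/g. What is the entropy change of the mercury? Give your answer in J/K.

ΔS = -17.4 J/K

Heat released by the substance: Q = −mL = −354 × 11.5 = −4071 J.
At constant T, ΔS = Q_rev/T = −4071 / 234.3 = -17.4 J/K.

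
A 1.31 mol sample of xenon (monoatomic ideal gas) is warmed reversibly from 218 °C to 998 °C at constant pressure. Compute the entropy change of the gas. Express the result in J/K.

In kelvin: T₁ = 491.15 K, T₂ = 1271.15 K. At constant pressure, ΔS = nC_p ln(T₂/T₁) with C_p = 5R/2 = 20.79 J mol⁻¹ K⁻¹.
ΔS = 1.31 × 20.79 × ln(1271.15/491.15) = 25.9 J/K.

ΔS = 25.9 J/K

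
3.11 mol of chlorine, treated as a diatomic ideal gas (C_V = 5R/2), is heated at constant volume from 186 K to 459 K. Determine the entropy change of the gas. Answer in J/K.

ΔS = 58.4 J/K

At constant volume, ΔS = nC_V ln(T₂/T₁) with C_V = 5R/2 = 20.79 J mol⁻¹ K⁻¹.
ΔS = 3.11 × 20.79 × ln(459/186) = 58.4 J/K.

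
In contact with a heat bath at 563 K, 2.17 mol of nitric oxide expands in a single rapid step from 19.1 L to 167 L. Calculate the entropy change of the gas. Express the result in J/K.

ΔS_gas = 39.1 J/K

Entropy is a state function, so ΔS_gas depends only on the end states.
For an isothermal ideal gas ΔS_gas = nR ln(V₂/V₁) = 2.17 × 8.314 × ln(167/19.1) = 39.1 J/K.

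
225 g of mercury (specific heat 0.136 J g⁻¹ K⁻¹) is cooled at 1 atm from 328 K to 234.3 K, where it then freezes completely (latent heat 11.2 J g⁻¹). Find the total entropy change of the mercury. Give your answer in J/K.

Cooling step: ΔS₁ = m c ln(T_tr/T_i) = 225 × 0.136 × ln(234.3/328) = -10.29 J/K.
Phase change: ΔS₂ = −mL/T_tr = −225 × 11.2 / 234.3 = -10.76 J/K.
ΔS_total = (-10.29) + (-10.76) = -21 J/K.

ΔS = -21 J/K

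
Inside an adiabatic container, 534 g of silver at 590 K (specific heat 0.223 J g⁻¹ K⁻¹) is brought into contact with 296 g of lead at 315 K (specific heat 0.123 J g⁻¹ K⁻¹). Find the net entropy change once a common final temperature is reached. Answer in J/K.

Energy balance: T_f = (m₁c₁T₁ + m₂c₂T₂)/(m₁c₁ + m₂c₂) = 525.61 K.
ΔS₁ = m₁c₁ ln(T_f/T₁) = 119.082 × ln(525.61/590) = -13.76 J/K.
ΔS₂ = m₂c₂ ln(T_f/T₂) = 36.408 × ln(525.61/315) = 18.64 J/K.
ΔS_total = -13.76 + 18.64 = 4.88 J/K.

ΔS_total = 4.88 J/K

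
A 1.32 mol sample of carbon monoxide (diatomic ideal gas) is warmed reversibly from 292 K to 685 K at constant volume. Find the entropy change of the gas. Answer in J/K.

ΔS = 23.4 J/K

At constant volume, ΔS = nC_V ln(T₂/T₁) with C_V = 5R/2 = 20.79 J mol⁻¹ K⁻¹.
ΔS = 1.32 × 20.79 × ln(685/292) = 23.4 J/K.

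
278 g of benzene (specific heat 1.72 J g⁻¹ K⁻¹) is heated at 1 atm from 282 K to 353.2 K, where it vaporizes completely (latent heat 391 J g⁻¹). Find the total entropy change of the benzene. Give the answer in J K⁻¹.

ΔS = 415 J/K

Warming step: ΔS₁ = m c ln(T_tr/T_i) = 278 × 1.72 × ln(353.2/282) = 107.6 J/K.
Phase change: ΔS₂ = +mL/T_tr = 278 × 391 / 353.2 = 307.8 J/K.
ΔS_total = (107.6) + (307.8) = 415 J/K.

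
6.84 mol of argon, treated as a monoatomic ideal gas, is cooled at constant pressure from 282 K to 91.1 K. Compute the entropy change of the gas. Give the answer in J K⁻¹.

At constant pressure, ΔS = nC_p ln(T₂/T₁) with C_p = 5R/2 = 20.79 J mol⁻¹ K⁻¹.
ΔS = 6.84 × 20.79 × ln(91.1/282) = -161 J/K.

ΔS = -161 J/K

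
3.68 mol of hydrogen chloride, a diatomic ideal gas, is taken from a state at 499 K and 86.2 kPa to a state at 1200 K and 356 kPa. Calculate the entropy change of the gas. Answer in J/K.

ΔS = nC_p ln(T₂/T₁) − nR ln(P₂/P₁), with C_p = 7R/2 = 29.1 J mol⁻¹ K⁻¹ for a diatomic ideal gas.
ΔS = 3.68 × [29.1 × ln(1200/499) − 8.314 × ln(356/86.2)] = 50.6 J/K.

ΔS = 50.6 J/K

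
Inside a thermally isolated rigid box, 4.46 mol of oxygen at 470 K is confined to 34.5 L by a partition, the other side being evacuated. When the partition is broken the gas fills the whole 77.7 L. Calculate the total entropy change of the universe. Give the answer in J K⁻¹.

No heat is exchanged and no work is done, so the ideal-gas temperature stays constant.
Entropy is a state function; using a reversible isothermal path, ΔS_gas = nR ln(V₂/V₁) = 4.46 × 8.314 × ln(77.7/34.5) = 30.1 J/K.
The insulated surroundings exchange no heat, so ΔS_surr = 0 and ΔS_universe = ΔS_gas.

ΔS_universe = 30.1 J/K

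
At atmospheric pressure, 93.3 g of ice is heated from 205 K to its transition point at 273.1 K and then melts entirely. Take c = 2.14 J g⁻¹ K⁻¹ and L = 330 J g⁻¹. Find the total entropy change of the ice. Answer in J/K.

ΔS = 170 J/K

Warming step: ΔS₁ = m c ln(T_tr/T_i) = 93.3 × 2.14 × ln(273.1/205) = 57.27 J/K.
Phase change: ΔS₂ = +mL/T_tr = 93.3 × 330 / 273.1 = 112.7 J/K.
ΔS_total = (57.27) + (112.7) = 170 J/K.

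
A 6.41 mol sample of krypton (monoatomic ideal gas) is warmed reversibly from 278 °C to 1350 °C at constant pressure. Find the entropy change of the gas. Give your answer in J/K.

In kelvin: T₁ = 551.15 K, T₂ = 1623.15 K. At constant pressure, ΔS = nC_p ln(T₂/T₁) with C_p = 5R/2 = 20.79 J mol⁻¹ K⁻¹.
ΔS = 6.41 × 20.79 × ln(1623.15/551.15) = 144 J/K.

ΔS = 144 J/K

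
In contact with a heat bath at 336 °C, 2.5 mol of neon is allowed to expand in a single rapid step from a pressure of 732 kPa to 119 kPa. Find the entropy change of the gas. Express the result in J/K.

Entropy is a state function, so ΔS_gas depends only on the end states.
For an isothermal ideal gas ΔS_gas = nR ln(P₁/P₂) = 2.5 × 8.314 × ln(732/119) = 37.8 J/K.

ΔS_gas = 37.8 J/K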